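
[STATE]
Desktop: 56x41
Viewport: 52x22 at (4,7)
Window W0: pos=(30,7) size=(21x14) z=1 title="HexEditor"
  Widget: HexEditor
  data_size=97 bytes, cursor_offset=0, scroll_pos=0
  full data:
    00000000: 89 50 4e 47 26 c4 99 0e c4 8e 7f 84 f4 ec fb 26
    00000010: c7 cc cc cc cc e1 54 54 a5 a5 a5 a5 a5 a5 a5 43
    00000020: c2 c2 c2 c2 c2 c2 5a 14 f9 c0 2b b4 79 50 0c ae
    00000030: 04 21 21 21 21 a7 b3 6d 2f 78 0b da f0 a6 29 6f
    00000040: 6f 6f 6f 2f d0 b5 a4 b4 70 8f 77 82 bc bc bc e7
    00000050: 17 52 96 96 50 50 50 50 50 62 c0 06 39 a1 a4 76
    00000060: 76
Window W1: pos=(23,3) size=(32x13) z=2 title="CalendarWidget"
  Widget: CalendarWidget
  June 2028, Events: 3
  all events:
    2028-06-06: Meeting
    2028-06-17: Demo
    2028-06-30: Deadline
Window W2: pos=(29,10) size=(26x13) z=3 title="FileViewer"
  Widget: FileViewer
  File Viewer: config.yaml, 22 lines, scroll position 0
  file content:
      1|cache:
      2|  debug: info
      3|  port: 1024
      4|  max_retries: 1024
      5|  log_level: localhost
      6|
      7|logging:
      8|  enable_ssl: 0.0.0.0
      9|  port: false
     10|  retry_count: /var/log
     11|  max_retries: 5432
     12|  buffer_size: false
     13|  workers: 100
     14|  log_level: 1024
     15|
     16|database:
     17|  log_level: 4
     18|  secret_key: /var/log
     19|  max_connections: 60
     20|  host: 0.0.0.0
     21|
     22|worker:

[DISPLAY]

                   ┃Mo Tu We Th Fr Sa Su          ┃ 
                   ┃          1  2  3  4          ┃ 
                   ┃ 5  6*  7  8  9 10 11         ┃ 
                   ┃12 13┏━━━━━━━━━━━━━━━━━━━━━━━━┓ 
                   ┃19 20┃ FileViewer             ┃ 
                   ┃26 27┠────────────────────────┨ 
                   ┃     ┃cache:                 ▲┃ 
                   ┃     ┃  debug: info          █┃ 
                   ┗━━━━━┃  port: 1024           ░┃ 
                         ┃  max_retries: 1024    ░┃ 
                         ┃  log_level: localhost ░┃ 
                         ┃                       ░┃ 
                         ┃logging:               ░┃ 
                         ┃  enable_ssl: 0.0.0.0  ░┃ 
                         ┃  port: false          ▼┃ 
                         ┗━━━━━━━━━━━━━━━━━━━━━━━━┛ 
                                                    
                                                    
                                                    
                                                    
                                                    
                                                    


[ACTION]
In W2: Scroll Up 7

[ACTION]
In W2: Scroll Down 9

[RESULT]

                   ┃Mo Tu We Th Fr Sa Su          ┃ 
                   ┃          1  2  3  4          ┃ 
                   ┃ 5  6*  7  8  9 10 11         ┃ 
                   ┃12 13┏━━━━━━━━━━━━━━━━━━━━━━━━┓ 
                   ┃19 20┃ FileViewer             ┃ 
                   ┃26 27┠────────────────────────┨ 
                   ┃     ┃  retry_count: /var/log▲┃ 
                   ┃     ┃  max_retries: 5432    ░┃ 
                   ┗━━━━━┃  buffer_size: false   ░┃ 
                         ┃  workers: 100         ░┃ 
                         ┃  log_level: 1024      ░┃ 
                         ┃                       █┃ 
                         ┃database:              ░┃ 
                         ┃  log_level: 4         ░┃ 
                         ┃  secret_key: /var/log ▼┃ 
                         ┗━━━━━━━━━━━━━━━━━━━━━━━━┛ 
                                                    
                                                    
                                                    
                                                    
                                                    
                                                    


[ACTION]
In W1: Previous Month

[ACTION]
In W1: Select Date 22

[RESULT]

                   ┃Mo Tu We Th Fr Sa Su          ┃ 
                   ┃ 1  2  3  4  5  6  7          ┃ 
                   ┃ 8  9 10 11 12 13 14          ┃ 
                   ┃15 16┏━━━━━━━━━━━━━━━━━━━━━━━━┓ 
                   ┃[22] ┃ FileViewer             ┃ 
                   ┃29 30┠────────────────────────┨ 
                   ┃     ┃  retry_count: /var/log▲┃ 
                   ┃     ┃  max_retries: 5432    ░┃ 
                   ┗━━━━━┃  buffer_size: false   ░┃ 
                         ┃  workers: 100         ░┃ 
                         ┃  log_level: 1024      ░┃ 
                         ┃                       █┃ 
                         ┃database:              ░┃ 
                         ┃  log_level: 4         ░┃ 
                         ┃  secret_key: /var/log ▼┃ 
                         ┗━━━━━━━━━━━━━━━━━━━━━━━━┛ 
                                                    
                                                    
                                                    
                                                    
                                                    
                                                    


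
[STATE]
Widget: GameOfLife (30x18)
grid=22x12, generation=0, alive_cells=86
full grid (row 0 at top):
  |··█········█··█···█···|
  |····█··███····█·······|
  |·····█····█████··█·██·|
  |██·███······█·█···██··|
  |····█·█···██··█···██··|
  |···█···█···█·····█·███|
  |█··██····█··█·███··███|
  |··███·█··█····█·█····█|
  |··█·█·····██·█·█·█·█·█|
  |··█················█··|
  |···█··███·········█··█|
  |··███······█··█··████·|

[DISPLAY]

Gen: 0                        
··█········█··█···█···        
····█··███····█·······        
·····█····█████··█·██·        
██·███······█·█···██··        
····█·█···██··█···██··        
···█···█···█·····█·███        
█··██····█··█·███··███        
··███·█··█····█·█····█        
··█·█·····██·█·█·█·█·█        
··█················█··        
···█··███·········█··█        
··███······█··█··████·        
                              
                              
                              
                              
                              


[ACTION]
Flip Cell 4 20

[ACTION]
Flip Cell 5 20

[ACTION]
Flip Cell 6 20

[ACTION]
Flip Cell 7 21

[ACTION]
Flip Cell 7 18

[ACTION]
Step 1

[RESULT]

Gen: 1                        
········█·············        
········██····██··██··        
···█·██·█████·██···██·        
···█··█·······██·█····        
··█···█···████···█····        
···█·█·····████·██···█        
·····█··█·█··██·█··█··        
·██······█·██·····██··        
·██·██····█···████·██·        
··█····█···········█··        
····█··█·········█····        
··███··█·········████·        
                              
                              
                              
                              
                              


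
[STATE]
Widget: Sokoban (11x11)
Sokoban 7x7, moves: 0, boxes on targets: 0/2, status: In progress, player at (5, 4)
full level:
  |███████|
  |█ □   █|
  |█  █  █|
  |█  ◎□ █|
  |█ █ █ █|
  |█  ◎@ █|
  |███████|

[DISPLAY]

███████    
█ □   █    
█  █  █    
█  ◎□ █    
█ █ █ █    
█  ◎@ █    
███████    
Moves: 0  0
           
           
           


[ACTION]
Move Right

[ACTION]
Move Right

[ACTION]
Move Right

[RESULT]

███████    
█ □   █    
█  █  █    
█  ◎□ █    
█ █ █ █    
█  ◎ @█    
███████    
Moves: 1  0
           
           
           


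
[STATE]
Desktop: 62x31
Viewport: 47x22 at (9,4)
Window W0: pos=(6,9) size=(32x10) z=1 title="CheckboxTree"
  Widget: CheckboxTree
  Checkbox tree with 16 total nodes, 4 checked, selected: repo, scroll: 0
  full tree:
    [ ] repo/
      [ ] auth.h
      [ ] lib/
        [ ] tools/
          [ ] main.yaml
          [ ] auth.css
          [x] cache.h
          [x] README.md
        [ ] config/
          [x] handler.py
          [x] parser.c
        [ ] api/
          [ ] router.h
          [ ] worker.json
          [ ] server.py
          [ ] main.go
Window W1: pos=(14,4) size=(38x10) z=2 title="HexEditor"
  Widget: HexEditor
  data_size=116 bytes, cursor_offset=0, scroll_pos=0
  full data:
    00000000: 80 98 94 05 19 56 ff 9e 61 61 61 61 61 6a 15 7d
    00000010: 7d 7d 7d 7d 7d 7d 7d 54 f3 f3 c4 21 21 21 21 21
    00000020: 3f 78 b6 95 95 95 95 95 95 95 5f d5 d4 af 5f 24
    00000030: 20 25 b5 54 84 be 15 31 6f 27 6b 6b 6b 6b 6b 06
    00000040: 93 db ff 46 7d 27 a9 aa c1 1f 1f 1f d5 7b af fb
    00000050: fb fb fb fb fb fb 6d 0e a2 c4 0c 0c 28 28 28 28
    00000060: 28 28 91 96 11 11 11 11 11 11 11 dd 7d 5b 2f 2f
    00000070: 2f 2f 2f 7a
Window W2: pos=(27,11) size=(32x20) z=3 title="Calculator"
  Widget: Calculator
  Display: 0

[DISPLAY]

     ┏━━━━━━━━━━━━━━━━━━━━━━━━━━━━━━━━━━━━┓    
     ┃ HexEditor                          ┃    
     ┠────────────────────────────────────┨    
     ┃00000000  80 98 94 05 19 56 ff 9e  6┃    
     ┃00000010  7d 7d 7d 7d 7d 7d 7d 54  f┃    
━━━━━┃00000020  3f 78 b6 95 95 95 95 95  9┃    
heckb┃00000030  20 25 b5 54 84 be 15 31  6┃    
─────┃00000040  93┏━━━━━━━━━━━━━━━━━━━━━━━━━━━━
-] re┃00000050  fb┃ Calculator                 
 [ ] ┗━━━━━━━━━━━━┠────────────────────────────
 [-] lib/         ┃                            
   [-] tools/     ┃┌───┬───┬───┬───┐           
     [ ] main.yaml┃│ 7 │ 8 │ 9 │ ÷ │           
     [ ] auth.css ┃├───┼───┼───┼───┤           
━━━━━━━━━━━━━━━━━━┃│ 4 │ 5 │ 6 │ × │           
                  ┃├───┼───┼───┼───┤           
                  ┃│ 1 │ 2 │ 3 │ - │           
                  ┃├───┼───┼───┼───┤           
                  ┃│ 0 │ . │ = │ + │           
                  ┃├───┼───┼───┼───┤           
                  ┃│ C │ MC│ MR│ M+│           
                  ┃└───┴───┴───┴───┘           


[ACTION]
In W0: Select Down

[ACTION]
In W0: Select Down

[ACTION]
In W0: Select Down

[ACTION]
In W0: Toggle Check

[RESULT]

     ┏━━━━━━━━━━━━━━━━━━━━━━━━━━━━━━━━━━━━┓    
     ┃ HexEditor                          ┃    
     ┠────────────────────────────────────┨    
     ┃00000000  80 98 94 05 19 56 ff 9e  6┃    
     ┃00000010  7d 7d 7d 7d 7d 7d 7d 54  f┃    
━━━━━┃00000020  3f 78 b6 95 95 95 95 95  9┃    
heckb┃00000030  20 25 b5 54 84 be 15 31  6┃    
─────┃00000040  93┏━━━━━━━━━━━━━━━━━━━━━━━━━━━━
-] re┃00000050  fb┃ Calculator                 
 [ ] ┗━━━━━━━━━━━━┠────────────────────────────
 [-] lib/         ┃                            
   [x] tools/     ┃┌───┬───┬───┬───┐           
     [x] main.yaml┃│ 7 │ 8 │ 9 │ ÷ │           
     [x] auth.css ┃├───┼───┼───┼───┤           
━━━━━━━━━━━━━━━━━━┃│ 4 │ 5 │ 6 │ × │           
                  ┃├───┼───┼───┼───┤           
                  ┃│ 1 │ 2 │ 3 │ - │           
                  ┃├───┼───┼───┼───┤           
                  ┃│ 0 │ . │ = │ + │           
                  ┃├───┼───┼───┼───┤           
                  ┃│ C │ MC│ MR│ M+│           
                  ┃└───┴───┴───┴───┘           


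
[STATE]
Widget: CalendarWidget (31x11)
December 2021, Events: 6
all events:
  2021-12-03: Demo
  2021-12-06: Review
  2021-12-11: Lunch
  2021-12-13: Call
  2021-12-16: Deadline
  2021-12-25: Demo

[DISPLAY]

         December 2021         
Mo Tu We Th Fr Sa Su           
       1  2  3*  4  5          
 6*  7  8  9 10 11* 12         
13* 14 15 16* 17 18 19         
20 21 22 23 24 25* 26          
27 28 29 30 31                 
                               
                               
                               
                               


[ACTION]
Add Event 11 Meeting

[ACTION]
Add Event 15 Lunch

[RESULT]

         December 2021         
Mo Tu We Th Fr Sa Su           
       1  2  3*  4  5          
 6*  7  8  9 10 11* 12         
13* 14 15* 16* 17 18 19        
20 21 22 23 24 25* 26          
27 28 29 30 31                 
                               
                               
                               
                               


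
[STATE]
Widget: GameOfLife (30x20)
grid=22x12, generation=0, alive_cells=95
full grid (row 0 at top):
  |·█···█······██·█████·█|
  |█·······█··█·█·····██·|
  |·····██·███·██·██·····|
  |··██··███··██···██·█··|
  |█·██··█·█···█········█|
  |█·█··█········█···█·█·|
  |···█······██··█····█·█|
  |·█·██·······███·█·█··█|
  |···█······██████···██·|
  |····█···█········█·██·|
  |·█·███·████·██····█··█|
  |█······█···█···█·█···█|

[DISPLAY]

Gen: 0                        
·█···█······██·█████·█        
█·······█··█·█·····██·        
·····██·███·██·██·····        
··██··███··██···██·█··        
█·██··█·█···█········█        
█·█··█········█···█·█·        
···█······██··█····█·█        
·█·██·······███·█·█··█        
···█······██████···██·        
····█···█········█·██·        
·█·███·████·██····█··█        
█······█···█···█·█···█        
                              
                              
                              
                              
                              
                              
                              


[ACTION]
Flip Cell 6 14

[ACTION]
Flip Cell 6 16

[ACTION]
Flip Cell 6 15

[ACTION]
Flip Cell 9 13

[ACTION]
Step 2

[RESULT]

Gen: 2                        
······██···███···████·        
·····█·█·███··········        
··██······█···█·····█·        
··██···█·██···········        
·█········███·██·█···█        
··█·█·····█··█··█····█        
···········██··██····█        
····█······██······█·█        
··█············█··█·██        
··█··█·███···██······█        
···█·········█···██·█·        
···██··█·█·······██···        
                              
                              
                              
                              
                              
                              
                              


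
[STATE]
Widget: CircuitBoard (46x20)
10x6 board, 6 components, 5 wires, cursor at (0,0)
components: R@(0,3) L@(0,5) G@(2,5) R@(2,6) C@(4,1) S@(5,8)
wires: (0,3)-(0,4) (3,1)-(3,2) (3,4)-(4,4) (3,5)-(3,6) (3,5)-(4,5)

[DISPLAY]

   0 1 2 3 4 5 6 7 8 9                        
0  [.]          R ─ ·   L                     
                                              
1                                             
                                              
2                       G   R                 
                                              
3       · ─ ·       ·   · ─ ·                 
                    │   │                     
4       C           ·   ·                     
                                              
5                                   S         
Cursor: (0,0)                                 
                                              
                                              
                                              
                                              
                                              
                                              
                                              


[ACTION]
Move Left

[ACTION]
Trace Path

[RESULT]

   0 1 2 3 4 5 6 7 8 9                        
0  [.]          R ─ ·   L                     
                                              
1                                             
                                              
2                       G   R                 
                                              
3       · ─ ·       ·   · ─ ·                 
                    │   │                     
4       C           ·   ·                     
                                              
5                                   S         
Cursor: (0,0)  Trace: No connections          
                                              
                                              
                                              
                                              
                                              
                                              
                                              


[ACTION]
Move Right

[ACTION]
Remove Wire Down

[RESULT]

   0 1 2 3 4 5 6 7 8 9                        
0      [.]      R ─ ·   L                     
                                              
1                                             
                                              
2                       G   R                 
                                              
3       · ─ ·       ·   · ─ ·                 
                    │   │                     
4       C           ·   ·                     
                                              
5                                   S         
Cursor: (0,1)  Trace: No connections          
                                              
                                              
                                              
                                              
                                              
                                              
                                              


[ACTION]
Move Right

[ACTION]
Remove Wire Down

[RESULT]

   0 1 2 3 4 5 6 7 8 9                        
0          [.]  R ─ ·   L                     
                                              
1                                             
                                              
2                       G   R                 
                                              
3       · ─ ·       ·   · ─ ·                 
                    │   │                     
4       C           ·   ·                     
                                              
5                                   S         
Cursor: (0,2)  Trace: No connections          
                                              
                                              
                                              
                                              
                                              
                                              
                                              


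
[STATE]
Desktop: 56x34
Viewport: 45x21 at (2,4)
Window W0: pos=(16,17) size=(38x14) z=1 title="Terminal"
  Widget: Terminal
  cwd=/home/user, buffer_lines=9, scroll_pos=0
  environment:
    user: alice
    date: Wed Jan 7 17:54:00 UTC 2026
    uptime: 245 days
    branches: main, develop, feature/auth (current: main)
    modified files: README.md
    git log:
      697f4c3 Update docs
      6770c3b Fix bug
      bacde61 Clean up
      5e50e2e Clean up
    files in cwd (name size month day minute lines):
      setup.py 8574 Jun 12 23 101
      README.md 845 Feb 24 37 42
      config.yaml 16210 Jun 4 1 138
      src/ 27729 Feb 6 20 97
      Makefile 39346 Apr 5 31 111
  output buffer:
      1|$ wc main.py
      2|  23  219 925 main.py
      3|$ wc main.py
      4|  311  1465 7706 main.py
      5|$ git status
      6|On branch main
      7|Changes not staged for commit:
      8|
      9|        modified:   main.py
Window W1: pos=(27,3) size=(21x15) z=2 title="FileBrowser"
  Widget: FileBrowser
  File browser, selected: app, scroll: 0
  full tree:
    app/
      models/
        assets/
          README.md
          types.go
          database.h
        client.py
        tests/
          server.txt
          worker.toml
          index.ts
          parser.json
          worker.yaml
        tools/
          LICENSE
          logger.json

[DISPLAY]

                         ┃ FileBrowser       
                         ┠───────────────────
                         ┃> [-] app/         
                         ┃    [+] models/    
                         ┃                   
                         ┃                   
                         ┃                   
                         ┃                   
                         ┃                   
                         ┃                   
                         ┃                   
                         ┃                   
                         ┃                   
              ┏━━━━━━━━━━┗━━━━━━━━━━━━━━━━━━━
              ┃ Terminal                     
              ┠──────────────────────────────
              ┃$ wc main.py                  
              ┃  23  219 925 main.py         
              ┃$ wc main.py                  
              ┃  311  1465 7706 main.py      
              ┃$ git status                  


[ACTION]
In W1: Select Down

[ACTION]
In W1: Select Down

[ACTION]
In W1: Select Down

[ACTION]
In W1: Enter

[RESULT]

                         ┃ FileBrowser       
                         ┠───────────────────
                         ┃  [-] app/         
                         ┃  > [-] models/    
                         ┃      [+] assets/  
                         ┃      client.py    
                         ┃      [+] tests/   
                         ┃      [+] tools/   
                         ┃                   
                         ┃                   
                         ┃                   
                         ┃                   
                         ┃                   
              ┏━━━━━━━━━━┗━━━━━━━━━━━━━━━━━━━
              ┃ Terminal                     
              ┠──────────────────────────────
              ┃$ wc main.py                  
              ┃  23  219 925 main.py         
              ┃$ wc main.py                  
              ┃  311  1465 7706 main.py      
              ┃$ git status                  


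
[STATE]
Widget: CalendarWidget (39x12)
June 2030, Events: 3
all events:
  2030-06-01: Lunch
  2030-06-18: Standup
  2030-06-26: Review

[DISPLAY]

               June 2030               
Mo Tu We Th Fr Sa Su                   
                1*  2                  
 3  4  5  6  7  8  9                   
10 11 12 13 14 15 16                   
17 18* 19 20 21 22 23                  
24 25 26* 27 28 29 30                  
                                       
                                       
                                       
                                       
                                       


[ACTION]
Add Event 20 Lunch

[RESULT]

               June 2030               
Mo Tu We Th Fr Sa Su                   
                1*  2                  
 3  4  5  6  7  8  9                   
10 11 12 13 14 15 16                   
17 18* 19 20* 21 22 23                 
24 25 26* 27 28 29 30                  
                                       
                                       
                                       
                                       
                                       


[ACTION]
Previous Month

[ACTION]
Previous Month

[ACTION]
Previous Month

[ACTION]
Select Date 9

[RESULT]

               March 2030              
Mo Tu We Th Fr Sa Su                   
             1  2  3                   
 4  5  6  7  8 [ 9] 10                 
11 12 13 14 15 16 17                   
18 19 20 21 22 23 24                   
25 26 27 28 29 30 31                   
                                       
                                       
                                       
                                       
                                       


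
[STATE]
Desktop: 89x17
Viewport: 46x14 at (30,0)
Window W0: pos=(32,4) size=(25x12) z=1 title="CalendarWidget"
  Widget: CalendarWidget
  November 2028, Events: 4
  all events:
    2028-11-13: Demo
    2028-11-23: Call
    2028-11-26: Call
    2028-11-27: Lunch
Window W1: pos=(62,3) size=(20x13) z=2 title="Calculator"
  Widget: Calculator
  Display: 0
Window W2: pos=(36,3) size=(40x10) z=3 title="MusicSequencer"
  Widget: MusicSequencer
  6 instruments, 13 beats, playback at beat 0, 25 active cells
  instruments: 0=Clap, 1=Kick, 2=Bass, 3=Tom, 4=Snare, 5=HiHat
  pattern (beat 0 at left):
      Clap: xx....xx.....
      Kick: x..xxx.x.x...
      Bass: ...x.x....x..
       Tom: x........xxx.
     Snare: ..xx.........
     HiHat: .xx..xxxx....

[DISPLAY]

                                              
                                              
                                              
      ┏━━━━━━━━━━━━━━━━━━━━━━━━━━━━━━━━━━━━━━┓
  ┏━━━┃ MusicSequencer                       ┃
  ┃ Ca┠──────────────────────────────────────┨
  ┠───┃      ▼123456789012                   ┃
  ┃   ┃  Clap██····██·····                   ┃
  ┃Mo ┃  Kick█··███·█·█···                   ┃
  ┃   ┃  Bass···█·█····█··                   ┃
  ┃ 6 ┃   Tom█········███·                   ┃
  ┃13*┃ Snare··██·········                   ┃
  ┃20 ┗━━━━━━━━━━━━━━━━━━━━━━━━━━━━━━━━━━━━━━┛
  ┃27* 28 29 30           ┃     ┃├───┼───┼───┼


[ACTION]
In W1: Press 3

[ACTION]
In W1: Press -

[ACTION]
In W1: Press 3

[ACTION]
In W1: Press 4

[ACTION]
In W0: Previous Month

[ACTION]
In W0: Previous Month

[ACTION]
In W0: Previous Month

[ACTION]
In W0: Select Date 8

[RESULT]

                                              
                                              
                                              
      ┏━━━━━━━━━━━━━━━━━━━━━━━━━━━━━━━━━━━━━━┓
  ┏━━━┃ MusicSequencer                       ┃
  ┃ Ca┠──────────────────────────────────────┨
  ┠───┃      ▼123456789012                   ┃
  ┃   ┃  Clap██····██·····                   ┃
  ┃Mo ┃  Kick█··███·█·█···                   ┃
  ┃   ┃  Bass···█·█····█··                   ┃
  ┃ 7 ┃   Tom█········███·                   ┃
  ┃14 ┃ Snare··██·········                   ┃
  ┃21 ┗━━━━━━━━━━━━━━━━━━━━━━━━━━━━━━━━━━━━━━┛
  ┃28 29 30 31            ┃     ┃├───┼───┼───┼


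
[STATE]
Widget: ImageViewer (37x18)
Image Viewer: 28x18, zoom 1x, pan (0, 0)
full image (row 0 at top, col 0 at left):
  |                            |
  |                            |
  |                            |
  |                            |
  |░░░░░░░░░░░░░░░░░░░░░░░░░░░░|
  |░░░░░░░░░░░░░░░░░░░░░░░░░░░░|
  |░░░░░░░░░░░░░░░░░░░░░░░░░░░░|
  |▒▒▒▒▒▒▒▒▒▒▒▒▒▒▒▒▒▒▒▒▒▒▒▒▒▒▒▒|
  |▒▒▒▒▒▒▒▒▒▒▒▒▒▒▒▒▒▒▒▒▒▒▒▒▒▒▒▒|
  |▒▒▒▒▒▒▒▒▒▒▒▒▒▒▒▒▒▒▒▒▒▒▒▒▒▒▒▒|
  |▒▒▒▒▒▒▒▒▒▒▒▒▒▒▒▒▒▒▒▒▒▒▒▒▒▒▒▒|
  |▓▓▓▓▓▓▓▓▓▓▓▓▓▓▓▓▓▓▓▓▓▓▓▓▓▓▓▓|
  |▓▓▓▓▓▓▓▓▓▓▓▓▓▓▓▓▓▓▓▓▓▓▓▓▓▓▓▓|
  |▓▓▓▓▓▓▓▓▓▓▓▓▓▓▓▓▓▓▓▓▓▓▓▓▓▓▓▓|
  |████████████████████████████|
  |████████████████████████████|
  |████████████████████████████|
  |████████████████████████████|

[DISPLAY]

                                     
                                     
                                     
                                     
░░░░░░░░░░░░░░░░░░░░░░░░░░░░         
░░░░░░░░░░░░░░░░░░░░░░░░░░░░         
░░░░░░░░░░░░░░░░░░░░░░░░░░░░         
▒▒▒▒▒▒▒▒▒▒▒▒▒▒▒▒▒▒▒▒▒▒▒▒▒▒▒▒         
▒▒▒▒▒▒▒▒▒▒▒▒▒▒▒▒▒▒▒▒▒▒▒▒▒▒▒▒         
▒▒▒▒▒▒▒▒▒▒▒▒▒▒▒▒▒▒▒▒▒▒▒▒▒▒▒▒         
▒▒▒▒▒▒▒▒▒▒▒▒▒▒▒▒▒▒▒▒▒▒▒▒▒▒▒▒         
▓▓▓▓▓▓▓▓▓▓▓▓▓▓▓▓▓▓▓▓▓▓▓▓▓▓▓▓         
▓▓▓▓▓▓▓▓▓▓▓▓▓▓▓▓▓▓▓▓▓▓▓▓▓▓▓▓         
▓▓▓▓▓▓▓▓▓▓▓▓▓▓▓▓▓▓▓▓▓▓▓▓▓▓▓▓         
████████████████████████████         
████████████████████████████         
████████████████████████████         
████████████████████████████         


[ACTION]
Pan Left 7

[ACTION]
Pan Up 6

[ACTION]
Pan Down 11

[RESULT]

▓▓▓▓▓▓▓▓▓▓▓▓▓▓▓▓▓▓▓▓▓▓▓▓▓▓▓▓         
▓▓▓▓▓▓▓▓▓▓▓▓▓▓▓▓▓▓▓▓▓▓▓▓▓▓▓▓         
▓▓▓▓▓▓▓▓▓▓▓▓▓▓▓▓▓▓▓▓▓▓▓▓▓▓▓▓         
████████████████████████████         
████████████████████████████         
████████████████████████████         
████████████████████████████         
                                     
                                     
                                     
                                     
                                     
                                     
                                     
                                     
                                     
                                     
                                     


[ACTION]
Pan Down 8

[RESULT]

                                     
                                     
                                     
                                     
                                     
                                     
                                     
                                     
                                     
                                     
                                     
                                     
                                     
                                     
                                     
                                     
                                     
                                     


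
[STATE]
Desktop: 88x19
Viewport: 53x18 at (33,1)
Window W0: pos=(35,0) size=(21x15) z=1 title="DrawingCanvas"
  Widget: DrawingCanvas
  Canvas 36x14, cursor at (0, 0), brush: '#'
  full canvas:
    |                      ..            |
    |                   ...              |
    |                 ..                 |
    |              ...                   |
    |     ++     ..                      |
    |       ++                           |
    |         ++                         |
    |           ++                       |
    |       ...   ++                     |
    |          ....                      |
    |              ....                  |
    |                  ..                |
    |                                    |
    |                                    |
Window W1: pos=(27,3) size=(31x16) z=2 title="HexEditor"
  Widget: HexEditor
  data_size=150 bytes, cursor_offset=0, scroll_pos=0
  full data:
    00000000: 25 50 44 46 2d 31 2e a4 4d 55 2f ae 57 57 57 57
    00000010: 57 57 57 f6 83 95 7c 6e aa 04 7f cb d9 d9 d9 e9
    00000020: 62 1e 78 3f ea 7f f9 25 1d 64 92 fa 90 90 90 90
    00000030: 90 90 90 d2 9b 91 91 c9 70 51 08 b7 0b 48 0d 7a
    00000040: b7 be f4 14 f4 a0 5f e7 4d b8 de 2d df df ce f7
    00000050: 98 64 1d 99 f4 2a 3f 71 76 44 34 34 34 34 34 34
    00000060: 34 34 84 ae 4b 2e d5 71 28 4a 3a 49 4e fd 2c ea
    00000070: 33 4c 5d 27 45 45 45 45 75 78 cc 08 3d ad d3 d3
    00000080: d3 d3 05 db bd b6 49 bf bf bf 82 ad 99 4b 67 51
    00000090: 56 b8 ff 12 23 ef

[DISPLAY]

  ┃ DrawingCanvas     ┃                              
  ┠───────────────────┨                              
━━━━━━━━━━━━━━━━━━━━━━━━┓                            
ditor                   ┃                            
────────────────────────┨                            
000  25 50 44 46 2d 31 2┃                            
010  57 57 57 f6 83 95 7┃                            
020  62 1e 78 3f ea 7f f┃                            
030  90 90 90 d2 9b 91 9┃                            
040  b7 be f4 14 f4 a0 5┃                            
050  98 64 1d 99 f4 2a 3┃                            
060  34 34 84 ae 4b 2e d┃                            
070  33 4c 5d 27 45 45 4┃                            
080  d3 d3 05 db bd b6 4┃                            
090  56 b8 ff 12 23 ef  ┃                            
                        ┃                            
                        ┃                            
━━━━━━━━━━━━━━━━━━━━━━━━┛                            


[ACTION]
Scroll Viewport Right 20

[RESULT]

┃ DrawingCanvas     ┃                                
┠───────────────────┨                                
━━━━━━━━━━━━━━━━━━━━━━┓                              
tor                   ┃                              
──────────────────────┨                              
0  25 50 44 46 2d 31 2┃                              
0  57 57 57 f6 83 95 7┃                              
0  62 1e 78 3f ea 7f f┃                              
0  90 90 90 d2 9b 91 9┃                              
0  b7 be f4 14 f4 a0 5┃                              
0  98 64 1d 99 f4 2a 3┃                              
0  34 34 84 ae 4b 2e d┃                              
0  33 4c 5d 27 45 45 4┃                              
0  d3 d3 05 db bd b6 4┃                              
0  56 b8 ff 12 23 ef  ┃                              
                      ┃                              
                      ┃                              
━━━━━━━━━━━━━━━━━━━━━━┛                              


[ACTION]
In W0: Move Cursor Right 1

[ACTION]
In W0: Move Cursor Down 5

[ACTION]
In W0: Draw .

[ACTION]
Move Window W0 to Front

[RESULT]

┃ DrawingCanvas     ┃                                
┠───────────────────┨                                
┃                   ┃━┓                              
┃                   ┃ ┃                              
┃                 ..┃─┨                              
┃              ...  ┃2┃                              
┃     ++     ..     ┃7┃                              
┃ .     ++          ┃f┃                              
┃         ++        ┃9┃                              
┃           ++      ┃5┃                              
┃       ...   ++    ┃3┃                              
┃          ....     ┃d┃                              
┃              .... ┃4┃                              
┗━━━━━━━━━━━━━━━━━━━┛4┃                              
0  56 b8 ff 12 23 ef  ┃                              
                      ┃                              
                      ┃                              
━━━━━━━━━━━━━━━━━━━━━━┛                              
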